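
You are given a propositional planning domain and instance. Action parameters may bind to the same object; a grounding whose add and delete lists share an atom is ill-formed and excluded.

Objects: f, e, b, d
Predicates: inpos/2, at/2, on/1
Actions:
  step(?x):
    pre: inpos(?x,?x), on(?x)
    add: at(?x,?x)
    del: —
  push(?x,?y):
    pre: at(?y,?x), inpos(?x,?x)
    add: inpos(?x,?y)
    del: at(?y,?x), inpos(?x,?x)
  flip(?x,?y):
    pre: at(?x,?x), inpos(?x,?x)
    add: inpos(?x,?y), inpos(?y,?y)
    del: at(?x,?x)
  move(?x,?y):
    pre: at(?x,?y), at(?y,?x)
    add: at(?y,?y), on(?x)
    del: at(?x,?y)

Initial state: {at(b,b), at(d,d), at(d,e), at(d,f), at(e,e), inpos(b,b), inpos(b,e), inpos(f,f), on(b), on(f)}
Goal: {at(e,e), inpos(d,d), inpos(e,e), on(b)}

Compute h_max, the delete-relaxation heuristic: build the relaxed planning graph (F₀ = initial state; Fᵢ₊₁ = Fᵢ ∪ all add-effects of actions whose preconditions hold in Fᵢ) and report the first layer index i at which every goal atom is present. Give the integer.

F0 = init (10 atoms)
F1 = F0 ∪ {at(f,f), inpos(b,d), inpos(b,f), inpos(d,d), inpos(e,e), inpos(f,d)}  (16 atoms)
goal ⊆ F1  ⇒  h_max = 1

1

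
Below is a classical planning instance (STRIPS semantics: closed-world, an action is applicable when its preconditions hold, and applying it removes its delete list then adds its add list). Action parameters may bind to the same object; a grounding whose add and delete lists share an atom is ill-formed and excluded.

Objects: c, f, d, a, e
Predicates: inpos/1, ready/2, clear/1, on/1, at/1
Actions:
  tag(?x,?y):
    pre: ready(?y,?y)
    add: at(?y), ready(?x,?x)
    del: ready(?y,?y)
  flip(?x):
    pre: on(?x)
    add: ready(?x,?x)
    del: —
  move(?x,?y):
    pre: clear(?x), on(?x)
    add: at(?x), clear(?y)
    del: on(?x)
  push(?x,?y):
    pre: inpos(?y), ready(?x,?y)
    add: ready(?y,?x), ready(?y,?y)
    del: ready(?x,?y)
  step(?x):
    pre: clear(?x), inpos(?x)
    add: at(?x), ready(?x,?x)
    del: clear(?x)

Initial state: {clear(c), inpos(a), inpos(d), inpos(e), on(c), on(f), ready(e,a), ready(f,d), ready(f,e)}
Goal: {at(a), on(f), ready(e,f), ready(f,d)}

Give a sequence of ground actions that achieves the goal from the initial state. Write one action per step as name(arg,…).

move(c,a); push(f,e); step(a)

1. move(c,a)  →  {at(c), clear(a), clear(c), inpos(a), inpos(d), inpos(e), on(f), ready(e,a), ready(f,d), ready(f,e)}
2. push(f,e)  →  {at(c), clear(a), clear(c), inpos(a), inpos(d), inpos(e), on(f), ready(e,a), ready(e,e), ready(e,f), ready(f,d)}
3. step(a)  →  {at(a), at(c), clear(c), inpos(a), inpos(d), inpos(e), on(f), ready(a,a), ready(e,a), ready(e,e), ready(e,f), ready(f,d)}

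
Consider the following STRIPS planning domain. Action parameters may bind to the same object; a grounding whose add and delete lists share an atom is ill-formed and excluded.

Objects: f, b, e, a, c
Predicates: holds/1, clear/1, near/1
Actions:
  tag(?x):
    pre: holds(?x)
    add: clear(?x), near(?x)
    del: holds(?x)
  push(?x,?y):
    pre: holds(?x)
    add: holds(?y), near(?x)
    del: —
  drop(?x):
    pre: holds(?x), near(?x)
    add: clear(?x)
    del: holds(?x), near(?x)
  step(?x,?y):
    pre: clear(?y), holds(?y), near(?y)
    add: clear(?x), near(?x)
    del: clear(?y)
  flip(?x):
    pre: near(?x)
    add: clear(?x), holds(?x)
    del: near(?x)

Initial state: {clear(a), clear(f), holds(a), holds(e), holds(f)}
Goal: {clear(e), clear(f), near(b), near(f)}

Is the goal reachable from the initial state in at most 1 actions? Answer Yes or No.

1. tag(e)  →  {clear(a), clear(e), clear(f), holds(a), holds(f), near(e)}
2. push(f,b)  →  {clear(a), clear(e), clear(f), holds(a), holds(b), holds(f), near(e), near(f)}
3. tag(b)  →  {clear(a), clear(b), clear(e), clear(f), holds(a), holds(f), near(b), near(e), near(f)}
optimal plan length = 3; 3 > 1

No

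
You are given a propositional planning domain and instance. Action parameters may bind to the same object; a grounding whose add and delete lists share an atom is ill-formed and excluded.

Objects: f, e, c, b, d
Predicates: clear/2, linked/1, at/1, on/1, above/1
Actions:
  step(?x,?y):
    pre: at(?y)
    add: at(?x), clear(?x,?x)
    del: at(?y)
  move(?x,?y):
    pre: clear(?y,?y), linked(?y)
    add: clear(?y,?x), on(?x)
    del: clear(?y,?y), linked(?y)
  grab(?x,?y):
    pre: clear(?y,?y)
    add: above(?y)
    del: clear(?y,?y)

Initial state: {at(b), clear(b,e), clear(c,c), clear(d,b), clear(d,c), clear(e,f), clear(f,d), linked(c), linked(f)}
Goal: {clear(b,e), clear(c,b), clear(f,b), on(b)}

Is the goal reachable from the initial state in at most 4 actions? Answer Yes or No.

1. step(f,b)  →  {at(f), clear(b,e), clear(c,c), clear(d,b), clear(d,c), clear(e,f), clear(f,d), clear(f,f), linked(c), linked(f)}
2. move(b,f)  →  {at(f), clear(b,e), clear(c,c), clear(d,b), clear(d,c), clear(e,f), clear(f,b), clear(f,d), linked(c), on(b)}
3. move(b,c)  →  {at(f), clear(b,e), clear(c,b), clear(d,b), clear(d,c), clear(e,f), clear(f,b), clear(f,d), on(b)}
optimal plan length = 3; 3 ≤ 4

Yes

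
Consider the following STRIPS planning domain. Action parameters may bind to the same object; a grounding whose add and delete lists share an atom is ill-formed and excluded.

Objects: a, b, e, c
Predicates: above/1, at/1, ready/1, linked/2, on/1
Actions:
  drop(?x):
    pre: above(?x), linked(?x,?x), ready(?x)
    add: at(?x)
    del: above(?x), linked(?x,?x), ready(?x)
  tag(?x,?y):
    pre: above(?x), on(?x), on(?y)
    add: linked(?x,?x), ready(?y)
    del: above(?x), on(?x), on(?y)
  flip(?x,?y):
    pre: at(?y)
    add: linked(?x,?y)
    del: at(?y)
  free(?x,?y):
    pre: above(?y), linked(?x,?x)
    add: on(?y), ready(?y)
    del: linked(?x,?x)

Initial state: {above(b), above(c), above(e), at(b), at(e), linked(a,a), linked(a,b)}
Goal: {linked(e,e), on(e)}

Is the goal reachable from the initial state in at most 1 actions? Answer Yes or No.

1. flip(e,e)  →  {above(b), above(c), above(e), at(b), linked(a,a), linked(a,b), linked(e,e)}
2. free(a,e)  →  {above(b), above(c), above(e), at(b), linked(a,b), linked(e,e), on(e), ready(e)}
optimal plan length = 2; 2 > 1

No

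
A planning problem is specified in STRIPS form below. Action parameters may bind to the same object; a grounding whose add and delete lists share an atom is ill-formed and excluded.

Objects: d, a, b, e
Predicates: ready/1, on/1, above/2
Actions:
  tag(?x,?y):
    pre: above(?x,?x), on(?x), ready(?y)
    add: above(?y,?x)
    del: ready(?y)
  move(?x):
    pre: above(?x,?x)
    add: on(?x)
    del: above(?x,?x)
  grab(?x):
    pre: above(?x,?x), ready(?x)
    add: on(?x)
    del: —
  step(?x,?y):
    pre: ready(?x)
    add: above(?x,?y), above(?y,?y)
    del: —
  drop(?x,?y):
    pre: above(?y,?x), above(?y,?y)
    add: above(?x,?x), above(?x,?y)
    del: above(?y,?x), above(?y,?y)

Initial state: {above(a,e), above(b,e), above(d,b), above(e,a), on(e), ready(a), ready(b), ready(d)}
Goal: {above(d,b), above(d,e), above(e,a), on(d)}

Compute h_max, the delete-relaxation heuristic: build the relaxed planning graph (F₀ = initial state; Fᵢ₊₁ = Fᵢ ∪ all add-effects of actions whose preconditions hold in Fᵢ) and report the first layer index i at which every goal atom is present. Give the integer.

F0 = init (8 atoms)
F1 = F0 ∪ {above(a,a), above(a,b), above(a,d), above(b,a), above(b,b), above(b,d), above(d,a), above(d,d), above(d,e), above(e,e)}  (18 atoms)
F2 = F1 ∪ {above(e,b), above(e,d), on(a), on(b), on(d)}  (23 atoms)
goal ⊆ F2  ⇒  h_max = 2

2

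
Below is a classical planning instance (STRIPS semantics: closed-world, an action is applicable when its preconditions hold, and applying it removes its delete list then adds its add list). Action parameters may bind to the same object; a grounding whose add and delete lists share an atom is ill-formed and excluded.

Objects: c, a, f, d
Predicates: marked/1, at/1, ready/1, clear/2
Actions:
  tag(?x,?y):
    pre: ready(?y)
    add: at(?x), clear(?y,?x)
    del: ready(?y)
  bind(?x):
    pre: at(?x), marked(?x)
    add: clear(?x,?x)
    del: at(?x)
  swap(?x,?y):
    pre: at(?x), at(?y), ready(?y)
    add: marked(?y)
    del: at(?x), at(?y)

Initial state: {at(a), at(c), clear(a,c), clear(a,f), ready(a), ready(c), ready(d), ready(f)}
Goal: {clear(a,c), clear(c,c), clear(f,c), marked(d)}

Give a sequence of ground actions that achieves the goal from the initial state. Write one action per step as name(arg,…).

tag(c,c); tag(c,f); tag(d,a); swap(c,d)

1. tag(c,c)  →  {at(a), at(c), clear(a,c), clear(a,f), clear(c,c), ready(a), ready(d), ready(f)}
2. tag(c,f)  →  {at(a), at(c), clear(a,c), clear(a,f), clear(c,c), clear(f,c), ready(a), ready(d)}
3. tag(d,a)  →  {at(a), at(c), at(d), clear(a,c), clear(a,d), clear(a,f), clear(c,c), clear(f,c), ready(d)}
4. swap(c,d)  →  {at(a), clear(a,c), clear(a,d), clear(a,f), clear(c,c), clear(f,c), marked(d), ready(d)}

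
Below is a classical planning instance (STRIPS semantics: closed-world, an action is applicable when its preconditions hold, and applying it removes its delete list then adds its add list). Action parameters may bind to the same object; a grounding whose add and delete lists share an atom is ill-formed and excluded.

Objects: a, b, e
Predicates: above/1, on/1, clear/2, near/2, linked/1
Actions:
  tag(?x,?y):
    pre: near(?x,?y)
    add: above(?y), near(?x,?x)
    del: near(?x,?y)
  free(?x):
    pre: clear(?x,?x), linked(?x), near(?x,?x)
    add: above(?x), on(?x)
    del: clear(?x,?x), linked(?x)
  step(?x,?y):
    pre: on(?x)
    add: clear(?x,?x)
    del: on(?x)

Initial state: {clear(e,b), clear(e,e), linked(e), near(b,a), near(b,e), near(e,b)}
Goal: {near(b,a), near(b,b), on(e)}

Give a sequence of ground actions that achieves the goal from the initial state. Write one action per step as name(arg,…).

tag(b,e); tag(e,b); free(e)

1. tag(b,e)  →  {above(e), clear(e,b), clear(e,e), linked(e), near(b,a), near(b,b), near(e,b)}
2. tag(e,b)  →  {above(b), above(e), clear(e,b), clear(e,e), linked(e), near(b,a), near(b,b), near(e,e)}
3. free(e)  →  {above(b), above(e), clear(e,b), near(b,a), near(b,b), near(e,e), on(e)}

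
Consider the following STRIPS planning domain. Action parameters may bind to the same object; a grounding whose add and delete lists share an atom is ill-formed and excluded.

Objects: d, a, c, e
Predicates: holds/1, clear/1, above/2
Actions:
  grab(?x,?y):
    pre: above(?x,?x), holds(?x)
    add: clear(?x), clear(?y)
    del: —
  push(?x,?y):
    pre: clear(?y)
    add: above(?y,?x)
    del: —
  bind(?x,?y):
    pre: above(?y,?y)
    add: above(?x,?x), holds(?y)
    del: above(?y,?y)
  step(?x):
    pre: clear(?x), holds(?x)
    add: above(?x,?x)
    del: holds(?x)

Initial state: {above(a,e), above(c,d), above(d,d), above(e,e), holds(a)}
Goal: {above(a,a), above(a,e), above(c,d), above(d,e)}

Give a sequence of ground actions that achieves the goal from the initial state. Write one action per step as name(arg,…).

bind(a,d); grab(a,d); push(e,d)

1. bind(a,d)  →  {above(a,a), above(a,e), above(c,d), above(e,e), holds(a), holds(d)}
2. grab(a,d)  →  {above(a,a), above(a,e), above(c,d), above(e,e), clear(a), clear(d), holds(a), holds(d)}
3. push(e,d)  →  {above(a,a), above(a,e), above(c,d), above(d,e), above(e,e), clear(a), clear(d), holds(a), holds(d)}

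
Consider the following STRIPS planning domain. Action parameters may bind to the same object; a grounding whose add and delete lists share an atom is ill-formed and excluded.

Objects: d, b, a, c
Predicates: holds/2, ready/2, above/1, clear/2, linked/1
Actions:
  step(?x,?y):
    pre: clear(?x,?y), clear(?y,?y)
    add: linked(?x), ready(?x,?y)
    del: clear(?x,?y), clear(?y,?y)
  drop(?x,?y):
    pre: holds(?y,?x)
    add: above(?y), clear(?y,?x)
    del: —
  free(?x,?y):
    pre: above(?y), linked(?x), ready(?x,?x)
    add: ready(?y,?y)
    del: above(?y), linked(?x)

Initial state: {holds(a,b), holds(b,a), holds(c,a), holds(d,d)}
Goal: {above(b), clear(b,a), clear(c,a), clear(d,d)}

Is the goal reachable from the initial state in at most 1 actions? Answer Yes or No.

1. drop(d,d)  →  {above(d), clear(d,d), holds(a,b), holds(b,a), holds(c,a), holds(d,d)}
2. drop(a,b)  →  {above(b), above(d), clear(b,a), clear(d,d), holds(a,b), holds(b,a), holds(c,a), holds(d,d)}
3. drop(a,c)  →  {above(b), above(c), above(d), clear(b,a), clear(c,a), clear(d,d), holds(a,b), holds(b,a), holds(c,a), holds(d,d)}
optimal plan length = 3; 3 > 1

No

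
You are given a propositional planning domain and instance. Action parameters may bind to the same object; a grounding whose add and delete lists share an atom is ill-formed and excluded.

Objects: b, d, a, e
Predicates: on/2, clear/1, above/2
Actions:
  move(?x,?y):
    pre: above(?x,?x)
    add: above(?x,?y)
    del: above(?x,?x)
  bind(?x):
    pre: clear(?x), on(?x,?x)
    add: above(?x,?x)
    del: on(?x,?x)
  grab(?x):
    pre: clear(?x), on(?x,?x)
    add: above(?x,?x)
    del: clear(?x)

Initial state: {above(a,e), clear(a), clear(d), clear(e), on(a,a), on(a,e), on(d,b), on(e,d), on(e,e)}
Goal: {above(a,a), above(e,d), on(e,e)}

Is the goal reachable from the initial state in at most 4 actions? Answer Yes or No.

Yes

1. bind(a)  →  {above(a,a), above(a,e), clear(a), clear(d), clear(e), on(a,e), on(d,b), on(e,d), on(e,e)}
2. grab(e)  →  {above(a,a), above(a,e), above(e,e), clear(a), clear(d), on(a,e), on(d,b), on(e,d), on(e,e)}
3. move(e,d)  →  {above(a,a), above(a,e), above(e,d), clear(a), clear(d), on(a,e), on(d,b), on(e,d), on(e,e)}
optimal plan length = 3; 3 ≤ 4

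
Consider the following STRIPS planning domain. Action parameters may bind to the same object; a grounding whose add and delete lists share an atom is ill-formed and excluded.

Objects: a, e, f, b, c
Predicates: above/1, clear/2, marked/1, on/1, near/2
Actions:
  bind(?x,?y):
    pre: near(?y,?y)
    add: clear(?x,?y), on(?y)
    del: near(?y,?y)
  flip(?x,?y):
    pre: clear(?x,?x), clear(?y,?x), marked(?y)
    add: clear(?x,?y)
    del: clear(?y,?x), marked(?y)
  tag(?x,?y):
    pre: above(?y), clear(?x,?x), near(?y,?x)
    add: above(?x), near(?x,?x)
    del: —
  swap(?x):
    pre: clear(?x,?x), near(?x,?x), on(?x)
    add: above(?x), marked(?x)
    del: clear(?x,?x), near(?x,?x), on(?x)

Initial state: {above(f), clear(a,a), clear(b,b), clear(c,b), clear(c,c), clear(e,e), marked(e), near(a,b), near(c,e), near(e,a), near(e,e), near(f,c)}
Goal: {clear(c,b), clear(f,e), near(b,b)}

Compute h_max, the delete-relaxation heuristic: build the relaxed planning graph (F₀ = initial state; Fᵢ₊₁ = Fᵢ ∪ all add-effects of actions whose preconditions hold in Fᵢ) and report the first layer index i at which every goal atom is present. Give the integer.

F0 = init (12 atoms)
F1 = F0 ∪ {above(c), clear(a,e), clear(b,e), clear(c,e), clear(f,e), near(c,c), on(e)}  (19 atoms)
F2 = F1 ∪ {above(e), clear(a,c), clear(b,c), clear(e,c), clear(f,c), on(c)}  (25 atoms)
F3 = F2 ∪ {above(a), marked(c), near(a,a)}  (28 atoms)
F4 = F3 ∪ {above(b), clear(b,a), clear(c,a), clear(e,a), clear(f,a), near(b,b), on(a)}  (35 atoms)
goal ⊆ F4  ⇒  h_max = 4

4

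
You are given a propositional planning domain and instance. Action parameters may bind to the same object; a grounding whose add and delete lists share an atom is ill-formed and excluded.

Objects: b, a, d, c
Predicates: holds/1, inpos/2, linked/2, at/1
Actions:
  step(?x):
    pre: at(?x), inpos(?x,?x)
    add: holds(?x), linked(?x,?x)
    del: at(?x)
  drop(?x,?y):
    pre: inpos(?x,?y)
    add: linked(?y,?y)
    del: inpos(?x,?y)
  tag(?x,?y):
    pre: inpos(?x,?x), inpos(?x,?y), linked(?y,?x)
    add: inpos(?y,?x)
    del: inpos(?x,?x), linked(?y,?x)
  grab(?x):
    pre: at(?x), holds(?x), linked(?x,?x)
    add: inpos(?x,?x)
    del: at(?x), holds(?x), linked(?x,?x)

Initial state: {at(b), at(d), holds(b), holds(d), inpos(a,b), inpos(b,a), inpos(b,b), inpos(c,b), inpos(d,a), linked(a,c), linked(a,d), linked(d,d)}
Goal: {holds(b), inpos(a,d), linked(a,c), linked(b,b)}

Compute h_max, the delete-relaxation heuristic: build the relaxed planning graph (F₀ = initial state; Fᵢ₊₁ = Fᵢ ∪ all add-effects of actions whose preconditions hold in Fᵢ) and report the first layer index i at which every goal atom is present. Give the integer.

F0 = init (12 atoms)
F1 = F0 ∪ {inpos(d,d), linked(a,a), linked(b,b)}  (15 atoms)
F2 = F1 ∪ {inpos(a,d)}  (16 atoms)
goal ⊆ F2  ⇒  h_max = 2

2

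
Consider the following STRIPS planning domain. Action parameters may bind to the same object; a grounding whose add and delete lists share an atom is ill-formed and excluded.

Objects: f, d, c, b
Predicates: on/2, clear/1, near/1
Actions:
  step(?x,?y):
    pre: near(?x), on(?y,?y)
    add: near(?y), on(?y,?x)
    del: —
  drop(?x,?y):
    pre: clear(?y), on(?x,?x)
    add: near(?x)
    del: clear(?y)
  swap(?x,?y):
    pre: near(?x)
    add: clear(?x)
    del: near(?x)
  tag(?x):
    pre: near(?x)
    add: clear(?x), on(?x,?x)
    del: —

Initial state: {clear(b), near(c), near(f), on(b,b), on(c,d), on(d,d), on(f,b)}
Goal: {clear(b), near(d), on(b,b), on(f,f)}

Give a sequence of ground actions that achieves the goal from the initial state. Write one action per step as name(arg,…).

step(f,d); tag(f)

1. step(f,d)  →  {clear(b), near(c), near(d), near(f), on(b,b), on(c,d), on(d,d), on(d,f), on(f,b)}
2. tag(f)  →  {clear(b), clear(f), near(c), near(d), near(f), on(b,b), on(c,d), on(d,d), on(d,f), on(f,b), on(f,f)}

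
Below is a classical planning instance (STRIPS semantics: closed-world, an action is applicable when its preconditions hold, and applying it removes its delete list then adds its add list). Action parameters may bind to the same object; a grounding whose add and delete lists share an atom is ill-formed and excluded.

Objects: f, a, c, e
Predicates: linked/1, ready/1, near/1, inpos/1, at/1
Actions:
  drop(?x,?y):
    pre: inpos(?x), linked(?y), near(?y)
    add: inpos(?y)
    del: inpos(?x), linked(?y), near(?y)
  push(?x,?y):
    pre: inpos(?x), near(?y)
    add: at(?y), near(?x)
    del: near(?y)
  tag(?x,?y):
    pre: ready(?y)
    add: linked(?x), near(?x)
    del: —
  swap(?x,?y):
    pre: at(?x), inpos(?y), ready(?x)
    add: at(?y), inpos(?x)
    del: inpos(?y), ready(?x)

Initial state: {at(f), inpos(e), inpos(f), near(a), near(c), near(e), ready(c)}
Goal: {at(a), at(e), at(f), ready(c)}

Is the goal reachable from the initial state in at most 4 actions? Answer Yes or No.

Yes

1. push(f,a)  →  {at(a), at(f), inpos(e), inpos(f), near(c), near(e), near(f), ready(c)}
2. push(f,e)  →  {at(a), at(e), at(f), inpos(e), inpos(f), near(c), near(f), ready(c)}
optimal plan length = 2; 2 ≤ 4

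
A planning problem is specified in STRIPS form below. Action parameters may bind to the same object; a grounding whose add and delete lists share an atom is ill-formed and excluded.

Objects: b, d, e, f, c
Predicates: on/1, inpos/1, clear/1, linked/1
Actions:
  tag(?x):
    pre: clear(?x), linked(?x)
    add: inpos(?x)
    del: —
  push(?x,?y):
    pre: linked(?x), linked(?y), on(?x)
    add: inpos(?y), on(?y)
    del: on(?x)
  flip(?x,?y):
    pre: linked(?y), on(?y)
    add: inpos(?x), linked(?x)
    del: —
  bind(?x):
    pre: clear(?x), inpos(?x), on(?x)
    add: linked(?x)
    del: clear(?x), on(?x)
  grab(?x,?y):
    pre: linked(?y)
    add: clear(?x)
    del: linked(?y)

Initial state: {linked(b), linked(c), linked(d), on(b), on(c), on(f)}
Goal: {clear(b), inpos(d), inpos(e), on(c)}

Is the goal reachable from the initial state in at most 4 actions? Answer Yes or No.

Yes

1. push(b,d)  →  {inpos(d), linked(b), linked(c), linked(d), on(c), on(d), on(f)}
2. flip(e,d)  →  {inpos(d), inpos(e), linked(b), linked(c), linked(d), linked(e), on(c), on(d), on(f)}
3. grab(b,b)  →  {clear(b), inpos(d), inpos(e), linked(c), linked(d), linked(e), on(c), on(d), on(f)}
optimal plan length = 3; 3 ≤ 4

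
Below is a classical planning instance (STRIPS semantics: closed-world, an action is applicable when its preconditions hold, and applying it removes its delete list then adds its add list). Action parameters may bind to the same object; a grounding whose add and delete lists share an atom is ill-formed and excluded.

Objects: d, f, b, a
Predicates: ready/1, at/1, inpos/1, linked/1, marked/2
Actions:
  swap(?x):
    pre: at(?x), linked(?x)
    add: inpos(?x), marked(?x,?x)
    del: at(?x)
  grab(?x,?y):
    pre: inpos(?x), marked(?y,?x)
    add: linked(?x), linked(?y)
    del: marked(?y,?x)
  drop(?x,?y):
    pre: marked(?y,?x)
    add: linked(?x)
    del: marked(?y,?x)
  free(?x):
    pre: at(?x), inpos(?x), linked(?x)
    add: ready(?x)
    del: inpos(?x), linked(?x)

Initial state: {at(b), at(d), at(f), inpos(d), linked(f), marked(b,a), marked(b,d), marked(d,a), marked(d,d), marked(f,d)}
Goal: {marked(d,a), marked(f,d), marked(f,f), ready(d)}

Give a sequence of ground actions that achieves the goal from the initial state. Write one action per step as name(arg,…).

1. swap(f)  →  {at(b), at(d), inpos(d), inpos(f), linked(f), marked(b,a), marked(b,d), marked(d,a), marked(d,d), marked(f,d), marked(f,f)}
2. grab(d,d)  →  {at(b), at(d), inpos(d), inpos(f), linked(d), linked(f), marked(b,a), marked(b,d), marked(d,a), marked(f,d), marked(f,f)}
3. free(d)  →  {at(b), at(d), inpos(f), linked(f), marked(b,a), marked(b,d), marked(d,a), marked(f,d), marked(f,f), ready(d)}

swap(f); grab(d,d); free(d)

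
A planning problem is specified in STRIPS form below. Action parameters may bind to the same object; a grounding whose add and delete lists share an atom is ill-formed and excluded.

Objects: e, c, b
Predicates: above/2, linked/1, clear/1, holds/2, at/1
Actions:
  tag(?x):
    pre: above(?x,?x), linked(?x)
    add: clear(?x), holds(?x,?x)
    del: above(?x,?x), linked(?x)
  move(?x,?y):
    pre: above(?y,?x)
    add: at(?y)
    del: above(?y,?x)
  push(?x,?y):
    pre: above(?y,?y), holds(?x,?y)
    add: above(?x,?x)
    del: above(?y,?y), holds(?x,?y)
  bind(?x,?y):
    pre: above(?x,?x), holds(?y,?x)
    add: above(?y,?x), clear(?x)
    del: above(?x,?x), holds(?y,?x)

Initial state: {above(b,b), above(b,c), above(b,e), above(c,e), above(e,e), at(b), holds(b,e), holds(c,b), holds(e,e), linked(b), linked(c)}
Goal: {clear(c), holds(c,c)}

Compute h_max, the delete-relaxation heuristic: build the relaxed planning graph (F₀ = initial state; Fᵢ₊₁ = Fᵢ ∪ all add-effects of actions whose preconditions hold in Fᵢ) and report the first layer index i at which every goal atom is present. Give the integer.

2

F0 = init (11 atoms)
F1 = F0 ∪ {above(c,b), above(c,c), at(c), at(e), clear(b), clear(e), holds(b,b)}  (18 atoms)
F2 = F1 ∪ {clear(c), holds(c,c)}  (20 atoms)
goal ⊆ F2  ⇒  h_max = 2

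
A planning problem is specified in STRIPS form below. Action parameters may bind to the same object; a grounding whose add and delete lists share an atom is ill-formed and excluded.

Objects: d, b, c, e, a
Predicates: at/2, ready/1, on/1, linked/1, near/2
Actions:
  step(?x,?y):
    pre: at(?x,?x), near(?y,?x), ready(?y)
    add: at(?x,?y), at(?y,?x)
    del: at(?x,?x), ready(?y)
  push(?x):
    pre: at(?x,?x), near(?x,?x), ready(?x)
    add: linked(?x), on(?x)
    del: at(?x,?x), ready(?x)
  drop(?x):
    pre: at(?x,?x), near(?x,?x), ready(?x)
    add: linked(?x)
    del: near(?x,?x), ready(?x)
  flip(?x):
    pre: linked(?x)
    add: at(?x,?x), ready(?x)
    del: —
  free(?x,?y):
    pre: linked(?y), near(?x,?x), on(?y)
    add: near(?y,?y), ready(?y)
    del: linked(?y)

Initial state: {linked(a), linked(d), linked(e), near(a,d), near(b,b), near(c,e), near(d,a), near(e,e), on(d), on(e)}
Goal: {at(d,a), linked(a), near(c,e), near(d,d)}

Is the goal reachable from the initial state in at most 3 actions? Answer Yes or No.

1. flip(a)  →  {at(a,a), linked(a), linked(d), linked(e), near(a,d), near(b,b), near(c,e), near(d,a), near(e,e), on(d), on(e), ready(a)}
2. free(b,d)  →  {at(a,a), linked(a), linked(e), near(a,d), near(b,b), near(c,e), near(d,a), near(d,d), near(e,e), on(d), on(e), ready(a), ready(d)}
3. step(a,d)  →  {at(a,d), at(d,a), linked(a), linked(e), near(a,d), near(b,b), near(c,e), near(d,a), near(d,d), near(e,e), on(d), on(e), ready(a)}
optimal plan length = 3; 3 ≤ 3

Yes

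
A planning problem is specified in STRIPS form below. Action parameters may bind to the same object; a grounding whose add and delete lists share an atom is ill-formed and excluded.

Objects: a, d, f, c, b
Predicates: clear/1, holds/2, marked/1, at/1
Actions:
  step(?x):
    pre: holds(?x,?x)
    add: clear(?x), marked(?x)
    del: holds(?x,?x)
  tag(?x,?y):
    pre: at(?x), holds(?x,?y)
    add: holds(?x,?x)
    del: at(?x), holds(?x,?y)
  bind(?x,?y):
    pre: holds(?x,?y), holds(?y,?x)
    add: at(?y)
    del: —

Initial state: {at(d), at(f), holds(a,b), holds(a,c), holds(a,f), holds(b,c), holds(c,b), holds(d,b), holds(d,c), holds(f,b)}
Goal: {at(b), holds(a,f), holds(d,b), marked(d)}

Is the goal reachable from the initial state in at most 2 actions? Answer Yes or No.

1. tag(d,c)  →  {at(f), holds(a,b), holds(a,c), holds(a,f), holds(b,c), holds(c,b), holds(d,b), holds(d,d), holds(f,b)}
2. step(d)  →  {at(f), clear(d), holds(a,b), holds(a,c), holds(a,f), holds(b,c), holds(c,b), holds(d,b), holds(f,b), marked(d)}
3. bind(c,b)  →  {at(b), at(f), clear(d), holds(a,b), holds(a,c), holds(a,f), holds(b,c), holds(c,b), holds(d,b), holds(f,b), marked(d)}
optimal plan length = 3; 3 > 2

No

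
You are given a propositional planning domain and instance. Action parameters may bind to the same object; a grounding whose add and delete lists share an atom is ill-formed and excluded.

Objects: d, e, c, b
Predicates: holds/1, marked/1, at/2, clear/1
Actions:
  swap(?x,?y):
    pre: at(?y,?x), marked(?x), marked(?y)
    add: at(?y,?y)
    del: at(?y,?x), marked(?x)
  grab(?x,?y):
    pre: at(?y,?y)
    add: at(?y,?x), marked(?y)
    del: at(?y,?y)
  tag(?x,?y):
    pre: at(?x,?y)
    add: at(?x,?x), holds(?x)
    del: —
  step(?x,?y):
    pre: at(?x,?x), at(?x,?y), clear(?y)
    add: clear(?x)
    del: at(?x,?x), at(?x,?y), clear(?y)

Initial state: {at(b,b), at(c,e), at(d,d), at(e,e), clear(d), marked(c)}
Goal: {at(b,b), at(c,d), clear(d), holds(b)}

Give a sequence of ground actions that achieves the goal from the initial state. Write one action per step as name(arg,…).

tag(c,e); grab(d,c); tag(b,b)

1. tag(c,e)  →  {at(b,b), at(c,c), at(c,e), at(d,d), at(e,e), clear(d), holds(c), marked(c)}
2. grab(d,c)  →  {at(b,b), at(c,d), at(c,e), at(d,d), at(e,e), clear(d), holds(c), marked(c)}
3. tag(b,b)  →  {at(b,b), at(c,d), at(c,e), at(d,d), at(e,e), clear(d), holds(b), holds(c), marked(c)}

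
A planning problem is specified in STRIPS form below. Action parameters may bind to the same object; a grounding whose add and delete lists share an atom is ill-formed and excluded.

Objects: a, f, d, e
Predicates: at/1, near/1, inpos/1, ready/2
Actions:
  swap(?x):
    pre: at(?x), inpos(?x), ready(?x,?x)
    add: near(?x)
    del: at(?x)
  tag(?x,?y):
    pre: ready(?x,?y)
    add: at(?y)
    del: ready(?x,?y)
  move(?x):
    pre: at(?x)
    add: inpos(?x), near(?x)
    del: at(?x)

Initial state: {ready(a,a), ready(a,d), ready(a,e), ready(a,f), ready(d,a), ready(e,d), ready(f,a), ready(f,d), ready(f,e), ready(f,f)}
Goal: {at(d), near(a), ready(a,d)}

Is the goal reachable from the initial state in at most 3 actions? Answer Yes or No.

Yes

1. tag(a,a)  →  {at(a), ready(a,d), ready(a,e), ready(a,f), ready(d,a), ready(e,d), ready(f,a), ready(f,d), ready(f,e), ready(f,f)}
2. tag(f,d)  →  {at(a), at(d), ready(a,d), ready(a,e), ready(a,f), ready(d,a), ready(e,d), ready(f,a), ready(f,e), ready(f,f)}
3. move(a)  →  {at(d), inpos(a), near(a), ready(a,d), ready(a,e), ready(a,f), ready(d,a), ready(e,d), ready(f,a), ready(f,e), ready(f,f)}
optimal plan length = 3; 3 ≤ 3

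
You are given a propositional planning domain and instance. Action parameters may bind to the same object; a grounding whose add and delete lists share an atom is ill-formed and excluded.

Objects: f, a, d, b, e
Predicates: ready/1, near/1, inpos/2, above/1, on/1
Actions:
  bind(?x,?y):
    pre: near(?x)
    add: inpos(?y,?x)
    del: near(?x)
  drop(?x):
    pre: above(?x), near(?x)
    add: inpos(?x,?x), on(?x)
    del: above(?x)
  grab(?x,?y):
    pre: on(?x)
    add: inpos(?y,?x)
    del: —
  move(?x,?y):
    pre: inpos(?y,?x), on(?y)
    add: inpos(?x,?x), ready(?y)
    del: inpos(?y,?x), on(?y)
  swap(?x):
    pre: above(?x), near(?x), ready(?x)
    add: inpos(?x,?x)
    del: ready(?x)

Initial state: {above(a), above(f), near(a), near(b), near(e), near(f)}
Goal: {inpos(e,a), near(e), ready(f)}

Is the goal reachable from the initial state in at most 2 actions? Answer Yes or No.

No

1. bind(a,e)  →  {above(a), above(f), inpos(e,a), near(b), near(e), near(f)}
2. bind(b,f)  →  {above(a), above(f), inpos(e,a), inpos(f,b), near(e), near(f)}
3. drop(f)  →  {above(a), inpos(e,a), inpos(f,b), inpos(f,f), near(e), near(f), on(f)}
4. move(b,f)  →  {above(a), inpos(b,b), inpos(e,a), inpos(f,f), near(e), near(f), ready(f)}
optimal plan length = 4; 4 > 2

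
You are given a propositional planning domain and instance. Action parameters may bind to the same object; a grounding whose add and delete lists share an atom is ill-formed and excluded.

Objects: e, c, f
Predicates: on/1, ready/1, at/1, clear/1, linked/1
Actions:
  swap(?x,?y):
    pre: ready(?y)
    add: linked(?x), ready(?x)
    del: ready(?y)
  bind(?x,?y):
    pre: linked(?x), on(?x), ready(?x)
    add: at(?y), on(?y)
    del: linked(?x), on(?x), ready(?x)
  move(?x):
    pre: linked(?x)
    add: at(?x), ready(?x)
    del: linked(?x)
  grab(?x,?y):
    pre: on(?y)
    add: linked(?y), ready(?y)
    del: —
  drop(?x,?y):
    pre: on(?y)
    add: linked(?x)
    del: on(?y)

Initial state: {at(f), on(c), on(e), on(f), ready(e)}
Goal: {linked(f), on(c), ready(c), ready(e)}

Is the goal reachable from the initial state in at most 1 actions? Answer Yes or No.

1. grab(e,c)  →  {at(f), linked(c), on(c), on(e), on(f), ready(c), ready(e)}
2. grab(e,f)  →  {at(f), linked(c), linked(f), on(c), on(e), on(f), ready(c), ready(e), ready(f)}
optimal plan length = 2; 2 > 1

No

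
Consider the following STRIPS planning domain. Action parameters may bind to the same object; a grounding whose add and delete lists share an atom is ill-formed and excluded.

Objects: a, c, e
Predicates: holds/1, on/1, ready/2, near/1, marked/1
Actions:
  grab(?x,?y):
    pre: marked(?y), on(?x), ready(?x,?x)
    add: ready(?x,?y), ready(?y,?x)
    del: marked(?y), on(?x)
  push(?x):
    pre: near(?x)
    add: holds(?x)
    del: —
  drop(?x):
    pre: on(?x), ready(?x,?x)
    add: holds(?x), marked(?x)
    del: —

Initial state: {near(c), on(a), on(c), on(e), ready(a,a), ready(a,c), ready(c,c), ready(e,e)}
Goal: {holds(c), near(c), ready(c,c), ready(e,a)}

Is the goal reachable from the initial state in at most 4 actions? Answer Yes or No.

1. push(c)  →  {holds(c), near(c), on(a), on(c), on(e), ready(a,a), ready(a,c), ready(c,c), ready(e,e)}
2. drop(a)  →  {holds(a), holds(c), marked(a), near(c), on(a), on(c), on(e), ready(a,a), ready(a,c), ready(c,c), ready(e,e)}
3. grab(e,a)  →  {holds(a), holds(c), near(c), on(a), on(c), ready(a,a), ready(a,c), ready(a,e), ready(c,c), ready(e,a), ready(e,e)}
optimal plan length = 3; 3 ≤ 4

Yes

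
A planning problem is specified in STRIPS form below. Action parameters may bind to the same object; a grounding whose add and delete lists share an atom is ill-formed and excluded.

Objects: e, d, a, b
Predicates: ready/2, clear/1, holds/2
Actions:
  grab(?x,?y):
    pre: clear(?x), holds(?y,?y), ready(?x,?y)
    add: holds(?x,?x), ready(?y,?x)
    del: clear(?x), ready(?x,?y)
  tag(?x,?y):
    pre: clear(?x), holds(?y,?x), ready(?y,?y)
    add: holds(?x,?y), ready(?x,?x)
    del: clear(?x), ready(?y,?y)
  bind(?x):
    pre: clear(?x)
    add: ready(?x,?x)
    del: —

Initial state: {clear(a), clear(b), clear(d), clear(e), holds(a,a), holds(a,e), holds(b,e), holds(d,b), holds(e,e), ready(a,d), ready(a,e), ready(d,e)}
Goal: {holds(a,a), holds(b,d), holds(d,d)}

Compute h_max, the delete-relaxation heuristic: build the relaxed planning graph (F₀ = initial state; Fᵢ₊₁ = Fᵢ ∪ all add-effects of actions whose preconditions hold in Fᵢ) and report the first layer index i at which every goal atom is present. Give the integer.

F0 = init (12 atoms)
F1 = F0 ∪ {holds(d,d), ready(a,a), ready(b,b), ready(d,d), ready(e,a), ready(e,d), ready(e,e)}  (19 atoms)
F2 = F1 ∪ {holds(b,d), holds(e,a), holds(e,b), ready(d,a)}  (23 atoms)
goal ⊆ F2  ⇒  h_max = 2

2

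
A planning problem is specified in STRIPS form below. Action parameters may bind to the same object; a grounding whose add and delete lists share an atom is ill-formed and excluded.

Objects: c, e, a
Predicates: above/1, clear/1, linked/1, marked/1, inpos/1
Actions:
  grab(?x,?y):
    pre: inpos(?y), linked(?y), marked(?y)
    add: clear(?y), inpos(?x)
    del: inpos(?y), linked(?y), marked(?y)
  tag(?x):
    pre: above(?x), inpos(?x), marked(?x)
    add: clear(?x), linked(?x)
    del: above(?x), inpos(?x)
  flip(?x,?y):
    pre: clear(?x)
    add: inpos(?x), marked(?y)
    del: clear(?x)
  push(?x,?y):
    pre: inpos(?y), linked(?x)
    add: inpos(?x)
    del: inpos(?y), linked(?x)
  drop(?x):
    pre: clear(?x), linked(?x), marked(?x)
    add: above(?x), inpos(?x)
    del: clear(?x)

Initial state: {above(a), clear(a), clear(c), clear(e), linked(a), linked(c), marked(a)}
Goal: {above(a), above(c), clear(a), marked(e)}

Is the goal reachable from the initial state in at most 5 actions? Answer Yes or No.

1. flip(e,c)  →  {above(a), clear(a), clear(c), inpos(e), linked(a), linked(c), marked(a), marked(c)}
2. flip(a,e)  →  {above(a), clear(c), inpos(a), inpos(e), linked(a), linked(c), marked(a), marked(c), marked(e)}
3. grab(c,a)  →  {above(a), clear(a), clear(c), inpos(c), inpos(e), linked(c), marked(c), marked(e)}
4. drop(c)  →  {above(a), above(c), clear(a), inpos(c), inpos(e), linked(c), marked(c), marked(e)}
optimal plan length = 4; 4 ≤ 5

Yes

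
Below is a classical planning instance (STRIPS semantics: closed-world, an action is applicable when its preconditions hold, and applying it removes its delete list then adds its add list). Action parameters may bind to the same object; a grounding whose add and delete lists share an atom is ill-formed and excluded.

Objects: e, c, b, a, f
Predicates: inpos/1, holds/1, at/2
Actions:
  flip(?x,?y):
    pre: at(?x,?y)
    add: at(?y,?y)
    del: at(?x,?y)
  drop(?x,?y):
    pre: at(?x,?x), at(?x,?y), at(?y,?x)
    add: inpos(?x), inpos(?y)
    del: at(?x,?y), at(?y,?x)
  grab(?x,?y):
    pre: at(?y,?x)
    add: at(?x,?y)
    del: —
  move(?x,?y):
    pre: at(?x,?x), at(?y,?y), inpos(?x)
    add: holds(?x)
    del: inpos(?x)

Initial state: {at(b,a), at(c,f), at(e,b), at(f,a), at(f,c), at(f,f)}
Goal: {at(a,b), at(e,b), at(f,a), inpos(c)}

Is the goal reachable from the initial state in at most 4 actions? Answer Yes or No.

1. drop(f,c)  →  {at(b,a), at(e,b), at(f,a), at(f,f), inpos(c), inpos(f)}
2. grab(a,b)  →  {at(a,b), at(b,a), at(e,b), at(f,a), at(f,f), inpos(c), inpos(f)}
optimal plan length = 2; 2 ≤ 4

Yes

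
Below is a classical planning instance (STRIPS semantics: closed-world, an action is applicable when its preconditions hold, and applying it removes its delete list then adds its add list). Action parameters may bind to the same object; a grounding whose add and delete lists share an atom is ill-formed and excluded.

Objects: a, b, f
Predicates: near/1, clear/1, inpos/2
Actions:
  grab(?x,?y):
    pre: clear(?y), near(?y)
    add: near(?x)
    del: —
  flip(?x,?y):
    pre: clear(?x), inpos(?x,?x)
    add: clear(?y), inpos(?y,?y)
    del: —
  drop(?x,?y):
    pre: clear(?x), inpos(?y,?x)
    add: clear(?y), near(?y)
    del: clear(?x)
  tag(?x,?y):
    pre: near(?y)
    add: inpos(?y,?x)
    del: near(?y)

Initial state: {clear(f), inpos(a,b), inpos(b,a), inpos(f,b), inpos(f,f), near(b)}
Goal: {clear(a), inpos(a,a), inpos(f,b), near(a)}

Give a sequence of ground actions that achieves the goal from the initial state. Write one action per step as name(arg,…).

1. flip(f,a)  →  {clear(a), clear(f), inpos(a,a), inpos(a,b), inpos(b,a), inpos(f,b), inpos(f,f), near(b)}
2. flip(a,b)  →  {clear(a), clear(b), clear(f), inpos(a,a), inpos(a,b), inpos(b,a), inpos(b,b), inpos(f,b), inpos(f,f), near(b)}
3. grab(a,b)  →  {clear(a), clear(b), clear(f), inpos(a,a), inpos(a,b), inpos(b,a), inpos(b,b), inpos(f,b), inpos(f,f), near(a), near(b)}

flip(f,a); flip(a,b); grab(a,b)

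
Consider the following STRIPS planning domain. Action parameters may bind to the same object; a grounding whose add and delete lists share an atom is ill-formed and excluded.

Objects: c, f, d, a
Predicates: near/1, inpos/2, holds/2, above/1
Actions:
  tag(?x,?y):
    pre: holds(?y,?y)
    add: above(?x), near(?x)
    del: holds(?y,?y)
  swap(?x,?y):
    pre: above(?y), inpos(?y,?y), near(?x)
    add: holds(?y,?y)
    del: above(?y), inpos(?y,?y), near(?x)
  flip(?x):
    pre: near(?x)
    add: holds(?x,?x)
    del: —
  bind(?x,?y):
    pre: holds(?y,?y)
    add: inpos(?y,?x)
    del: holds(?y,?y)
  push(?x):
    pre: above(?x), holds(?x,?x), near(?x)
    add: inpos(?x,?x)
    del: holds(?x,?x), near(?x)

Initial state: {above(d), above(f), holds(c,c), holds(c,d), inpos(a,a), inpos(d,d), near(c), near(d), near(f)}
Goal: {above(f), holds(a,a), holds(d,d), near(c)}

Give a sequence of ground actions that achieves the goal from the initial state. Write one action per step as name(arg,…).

tag(a,c); swap(f,d); swap(d,a)

1. tag(a,c)  →  {above(a), above(d), above(f), holds(c,d), inpos(a,a), inpos(d,d), near(a), near(c), near(d), near(f)}
2. swap(f,d)  →  {above(a), above(f), holds(c,d), holds(d,d), inpos(a,a), near(a), near(c), near(d)}
3. swap(d,a)  →  {above(f), holds(a,a), holds(c,d), holds(d,d), near(a), near(c)}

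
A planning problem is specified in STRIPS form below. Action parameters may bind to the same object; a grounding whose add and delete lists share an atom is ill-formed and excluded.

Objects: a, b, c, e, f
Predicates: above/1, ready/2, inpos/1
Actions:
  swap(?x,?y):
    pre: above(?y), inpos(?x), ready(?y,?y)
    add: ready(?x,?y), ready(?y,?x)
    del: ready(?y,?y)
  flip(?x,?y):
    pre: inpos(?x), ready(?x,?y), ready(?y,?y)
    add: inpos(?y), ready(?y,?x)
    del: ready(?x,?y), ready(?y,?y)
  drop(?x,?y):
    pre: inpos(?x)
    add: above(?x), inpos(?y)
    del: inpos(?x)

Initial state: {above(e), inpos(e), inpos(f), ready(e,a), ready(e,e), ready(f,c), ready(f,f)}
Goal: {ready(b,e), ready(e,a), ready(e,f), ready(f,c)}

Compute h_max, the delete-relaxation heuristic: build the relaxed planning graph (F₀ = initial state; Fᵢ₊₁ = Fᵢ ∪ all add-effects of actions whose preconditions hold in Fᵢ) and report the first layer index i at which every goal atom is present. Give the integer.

2

F0 = init (7 atoms)
F1 = F0 ∪ {above(f), inpos(a), inpos(b), inpos(c), ready(e,f), ready(f,e)}  (13 atoms)
F2 = F1 ∪ {above(a), above(b), above(c), ready(a,e), ready(a,f), ready(b,e), ready(b,f), ready(c,e), ready(c,f), ready(e,b), ready(e,c), ready(f,a), ready(f,b)}  (26 atoms)
goal ⊆ F2  ⇒  h_max = 2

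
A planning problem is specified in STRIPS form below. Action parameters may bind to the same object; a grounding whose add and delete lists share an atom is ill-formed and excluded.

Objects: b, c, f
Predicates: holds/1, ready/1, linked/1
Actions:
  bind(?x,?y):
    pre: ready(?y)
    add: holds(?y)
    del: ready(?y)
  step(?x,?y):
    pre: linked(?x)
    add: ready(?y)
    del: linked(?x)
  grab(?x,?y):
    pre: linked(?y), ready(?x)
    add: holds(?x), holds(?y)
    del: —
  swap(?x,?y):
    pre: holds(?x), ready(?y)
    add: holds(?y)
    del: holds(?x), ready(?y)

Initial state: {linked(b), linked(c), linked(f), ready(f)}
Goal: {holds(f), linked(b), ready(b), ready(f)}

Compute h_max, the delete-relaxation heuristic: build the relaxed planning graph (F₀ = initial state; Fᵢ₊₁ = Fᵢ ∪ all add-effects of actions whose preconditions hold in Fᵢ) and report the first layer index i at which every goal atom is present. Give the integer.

1

F0 = init (4 atoms)
F1 = F0 ∪ {holds(b), holds(c), holds(f), ready(b), ready(c)}  (9 atoms)
goal ⊆ F1  ⇒  h_max = 1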